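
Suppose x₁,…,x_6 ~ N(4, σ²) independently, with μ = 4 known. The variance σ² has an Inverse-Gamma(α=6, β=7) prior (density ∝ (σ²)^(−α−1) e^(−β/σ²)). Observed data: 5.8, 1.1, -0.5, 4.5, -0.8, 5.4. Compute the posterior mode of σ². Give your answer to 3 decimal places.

σ̂²_MAP = 3.558

Sum of squared deviations about the known mean: SS = (5.8−4)² + (1.1−4)² + (-0.5−4)² + (4.5−4)² + (-0.8−4)² + (5.4−4)² = 57.15.
The Normal likelihood contributes (σ²)^(−n/2) exp(−SS/(2σ²)), so the posterior is Inverse-Gamma(α + n/2, β + SS/2) = Inverse-Gamma(9, 35.575).
The mode of Inverse-Gamma(a, b) is b/(a+1) = 35.575/10 ≈ 3.558.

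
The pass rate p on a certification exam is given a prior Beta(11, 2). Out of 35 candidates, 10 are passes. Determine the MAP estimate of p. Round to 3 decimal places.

p̂_MAP = 0.435

Prior: Beta(11, 2).
Data: 10 successes in 35 trials. The binomial likelihood contributes p^10(1−p)^25, so the posterior is Beta(11+10, 2+25) = Beta(21, 27).
For Beta(a, b) with a, b > 1 the mode is (a−1)/(a+b−2) = 20/46 ≈ 0.435.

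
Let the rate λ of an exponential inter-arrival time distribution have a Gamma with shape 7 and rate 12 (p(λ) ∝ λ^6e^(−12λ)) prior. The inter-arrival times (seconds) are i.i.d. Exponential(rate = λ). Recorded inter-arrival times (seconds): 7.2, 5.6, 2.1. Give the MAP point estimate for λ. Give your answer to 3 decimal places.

λ̂_MAP = 0.335

The Exponential(rate=λ) likelihood is ∝ λ^n e^(−λΣtᵢ). Here n = 3 and Σtᵢ = 7.2 + 5.6 + 2.1 = 14.9.
Posterior ∝ λ^6e^(−12λ) · λ^3e^(−14.9λ) = λ^9e^(−26.9λ), i.e. Gamma(10, 26.9).
Mode = (a−1)/b = 9/26.9 ≈ 0.335.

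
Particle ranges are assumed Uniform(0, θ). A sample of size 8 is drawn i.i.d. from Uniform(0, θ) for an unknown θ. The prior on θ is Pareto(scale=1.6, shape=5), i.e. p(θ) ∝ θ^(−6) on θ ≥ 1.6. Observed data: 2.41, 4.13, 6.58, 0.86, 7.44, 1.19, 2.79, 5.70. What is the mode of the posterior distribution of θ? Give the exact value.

θ̂_MAP = 7.44

The Uniform(0, θ) likelihood is θ^(−n) for θ ≥ max(xᵢ), zero otherwise. Here max(xᵢ) = 7.44.
Posterior ∝ θ^(−6) · θ^(−8) = θ^(−14) on θ ≥ max(1.6, 7.44) = 7.44.
This density is strictly decreasing in θ, so the posterior mode lies at the lower boundary of the support.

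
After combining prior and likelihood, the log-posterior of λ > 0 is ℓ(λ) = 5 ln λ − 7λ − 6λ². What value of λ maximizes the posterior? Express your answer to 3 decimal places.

ℓ'(λ) = 5/λ − 7 − 12λ. Setting this to zero and multiplying by λ: 12λ² + 7λ − 5 = 0.
λ = (−7 + √(7² + 4·12·5)) / (2·12) = (−7 + √289) / 24 = (−7 + 17)/24 = 5/12.
ℓ''(λ) = −5/λ² − 12 < 0, confirming a maximum.

λ̂_MAP = 0.417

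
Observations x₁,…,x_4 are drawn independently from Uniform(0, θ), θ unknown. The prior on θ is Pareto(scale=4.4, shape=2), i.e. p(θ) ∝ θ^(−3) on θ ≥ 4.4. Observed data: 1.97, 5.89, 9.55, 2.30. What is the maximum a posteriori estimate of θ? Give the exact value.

θ̂_MAP = 9.55

The Uniform(0, θ) likelihood is θ^(−n) for θ ≥ max(xᵢ), zero otherwise. Here max(xᵢ) = 9.55.
Posterior ∝ θ^(−3) · θ^(−4) = θ^(−7) on θ ≥ max(4.4, 9.55) = 9.55.
This density is strictly decreasing in θ, so the posterior mode lies at the lower boundary of the support.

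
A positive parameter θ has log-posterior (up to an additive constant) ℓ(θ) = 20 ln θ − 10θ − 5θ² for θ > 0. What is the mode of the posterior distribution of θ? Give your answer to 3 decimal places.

θ̂_MAP = 1.000

ℓ'(θ) = 20/θ − 10 − 10θ. Setting this to zero and multiplying by θ: 10θ² + 10θ − 20 = 0.
θ = (−10 + √(10² + 4·10·20)) / (2·10) = (−10 + √900) / 20 = (−10 + 30)/20 = 1.
ℓ''(θ) = −20/θ² − 10 < 0, confirming a maximum.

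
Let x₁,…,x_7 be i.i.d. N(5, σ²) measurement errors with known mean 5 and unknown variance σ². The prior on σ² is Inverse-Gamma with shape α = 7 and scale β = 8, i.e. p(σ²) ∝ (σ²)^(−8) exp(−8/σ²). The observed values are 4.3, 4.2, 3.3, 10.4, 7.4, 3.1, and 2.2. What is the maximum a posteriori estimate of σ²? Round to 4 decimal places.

Sum of squared deviations about the known mean: SS = (4.3−5)² + (4.2−5)² + (3.3−5)² + (10.4−5)² + (7.4−5)² + (3.1−5)² + (2.2−5)² = 50.39.
The Normal likelihood contributes (σ²)^(−n/2) exp(−SS/(2σ²)), so the posterior is Inverse-Gamma(α + n/2, β + SS/2) = Inverse-Gamma(10.5, 33.195).
The mode of Inverse-Gamma(a, b) is b/(a+1) = 33.195/11.5 ≈ 2.8865.

σ̂²_MAP = 2.8865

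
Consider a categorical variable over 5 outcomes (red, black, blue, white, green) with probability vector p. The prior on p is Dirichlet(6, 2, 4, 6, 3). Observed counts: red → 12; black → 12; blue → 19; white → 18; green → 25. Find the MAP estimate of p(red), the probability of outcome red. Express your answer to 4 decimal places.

The posterior is Dirichlet(αᵢ + nᵢ) = Dirichlet(18, 14, 23, 24, 28).
For a Dirichlet(a₁,…,a_K) with all aᵢ > 1, the mode has j-th component (aⱼ − 1)/(Σaᵢ − K).
Here Σaᵢ = 107 and K = 5, so p(red) = (18 − 1)/(107 − 5) = 17/102 ≈ 0.1667.

MAP estimate of p(red) = 0.1667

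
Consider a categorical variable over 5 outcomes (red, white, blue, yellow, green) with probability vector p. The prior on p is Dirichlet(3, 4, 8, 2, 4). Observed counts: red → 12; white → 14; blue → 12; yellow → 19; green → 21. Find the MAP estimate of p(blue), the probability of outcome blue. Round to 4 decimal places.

The posterior is Dirichlet(αᵢ + nᵢ) = Dirichlet(15, 18, 20, 21, 25).
For a Dirichlet(a₁,…,a_K) with all aᵢ > 1, the mode has j-th component (aⱼ − 1)/(Σaᵢ − K).
Here Σaᵢ = 99 and K = 5, so p(blue) = (20 − 1)/(99 − 5) = 19/94 ≈ 0.2021.

MAP estimate of p(blue) = 0.2021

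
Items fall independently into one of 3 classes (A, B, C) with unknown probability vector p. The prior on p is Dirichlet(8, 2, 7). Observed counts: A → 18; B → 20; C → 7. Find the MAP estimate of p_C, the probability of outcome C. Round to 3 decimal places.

The posterior is Dirichlet(αᵢ + nᵢ) = Dirichlet(26, 22, 14).
For a Dirichlet(a₁,…,a_K) with all aᵢ > 1, the mode has j-th component (aⱼ − 1)/(Σaᵢ − K).
Here Σaᵢ = 62 and K = 3, so p_C = (14 − 1)/(62 − 3) = 13/59 ≈ 0.220.

MAP estimate of p_C = 0.220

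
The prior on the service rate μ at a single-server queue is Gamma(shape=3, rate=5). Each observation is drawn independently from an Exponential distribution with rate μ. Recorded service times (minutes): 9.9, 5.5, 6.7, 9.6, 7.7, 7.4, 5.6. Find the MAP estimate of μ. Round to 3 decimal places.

μ̂_MAP = 0.157

The Exponential(rate=μ) likelihood is ∝ μ^n e^(−μΣtᵢ). Here n = 7 and Σtᵢ = 9.9 + 5.5 + 6.7 + 9.6 + 7.7 + 7.4 + 5.6 = 52.4.
Posterior ∝ μ^2e^(−5μ) · μ^7e^(−52.4μ) = μ^9e^(−57.4μ), i.e. Gamma(10, 57.4).
Mode = (a−1)/b = 9/57.4 ≈ 0.157.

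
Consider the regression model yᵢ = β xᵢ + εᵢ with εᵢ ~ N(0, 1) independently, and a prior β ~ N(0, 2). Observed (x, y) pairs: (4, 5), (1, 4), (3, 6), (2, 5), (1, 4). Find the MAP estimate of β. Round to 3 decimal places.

log p(β | y) = −Σ(yᵢ − βxᵢ)²/(2·1) − β²/(2·2) + const.
Setting the derivative to zero: Σxᵢ(yᵢ − βxᵢ)/1 − β/2 = 0, so β = Σxᵢyᵢ / (Σxᵢ² + σ²/τ²).
Σxᵢyᵢ = 4·5 + 1·4 + 3·6 + 2·5 + 1·4 = 56; Σxᵢ² = 31; σ²/τ² = 0.5.
β̂_MAP = 56 / (31 + 0.5) = 56/31.5 ≈ 1.778.

β̂_MAP = 1.778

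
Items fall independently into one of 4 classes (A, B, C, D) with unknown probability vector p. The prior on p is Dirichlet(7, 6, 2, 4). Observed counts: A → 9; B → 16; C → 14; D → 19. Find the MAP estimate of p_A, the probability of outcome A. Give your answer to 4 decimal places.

The posterior is Dirichlet(αᵢ + nᵢ) = Dirichlet(16, 22, 16, 23).
For a Dirichlet(a₁,…,a_K) with all aᵢ > 1, the mode has j-th component (aⱼ − 1)/(Σaᵢ − K).
Here Σaᵢ = 77 and K = 4, so p_A = (16 − 1)/(77 − 4) = 15/73 ≈ 0.2055.

MAP estimate of p_A = 0.2055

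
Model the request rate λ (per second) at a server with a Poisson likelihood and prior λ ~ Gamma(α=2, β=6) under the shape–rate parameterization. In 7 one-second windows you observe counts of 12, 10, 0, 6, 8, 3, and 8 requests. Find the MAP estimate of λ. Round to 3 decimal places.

λ̂_MAP = 3.692

Σxᵢ = 12+10+0+6+8+3+8 = 47, with n = 7.
Posterior ∝ λe^(−6λ) · λ^47e^(−7λ) = λ^48e^(−13λ), i.e. Gamma(shape=49, rate=13).
The mode of a Gamma(a, b) with a ≥ 1 (shape–rate) is (a−1)/b = 48/13 ≈ 3.692.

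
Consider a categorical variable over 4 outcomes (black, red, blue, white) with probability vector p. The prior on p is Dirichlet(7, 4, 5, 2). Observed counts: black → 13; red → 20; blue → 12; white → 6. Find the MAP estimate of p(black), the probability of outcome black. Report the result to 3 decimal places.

The posterior is Dirichlet(αᵢ + nᵢ) = Dirichlet(20, 24, 17, 8).
For a Dirichlet(a₁,…,a_K) with all aᵢ > 1, the mode has j-th component (aⱼ − 1)/(Σaᵢ − K).
Here Σaᵢ = 69 and K = 4, so p(black) = (20 − 1)/(69 − 4) = 19/65 ≈ 0.292.

MAP estimate of p(black) = 0.292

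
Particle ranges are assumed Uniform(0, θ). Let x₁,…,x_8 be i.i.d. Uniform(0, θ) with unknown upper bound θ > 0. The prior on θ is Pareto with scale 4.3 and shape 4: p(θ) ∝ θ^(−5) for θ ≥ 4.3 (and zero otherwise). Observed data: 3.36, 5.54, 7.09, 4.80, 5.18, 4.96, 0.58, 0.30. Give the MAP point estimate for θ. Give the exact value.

The Uniform(0, θ) likelihood is θ^(−n) for θ ≥ max(xᵢ), zero otherwise. Here max(xᵢ) = 7.09.
Posterior ∝ θ^(−5) · θ^(−8) = θ^(−13) on θ ≥ max(4.3, 7.09) = 7.09.
This density is strictly decreasing in θ, so the posterior mode lies at the lower boundary of the support.

θ̂_MAP = 7.09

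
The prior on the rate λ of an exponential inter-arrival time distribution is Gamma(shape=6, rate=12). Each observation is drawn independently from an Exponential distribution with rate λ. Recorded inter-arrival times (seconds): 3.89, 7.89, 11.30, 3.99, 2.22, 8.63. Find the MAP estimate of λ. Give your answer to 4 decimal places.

The Exponential(rate=λ) likelihood is ∝ λ^n e^(−λΣtᵢ). Here n = 6 and Σtᵢ = 3.89 + 7.89 + 11.30 + 3.99 + 2.22 + 8.63 = 37.92.
Posterior ∝ λ^5e^(−12λ) · λ^6e^(−37.92λ) = λ^11e^(−49.92λ), i.e. Gamma(12, 49.92).
Mode = (a−1)/b = 11/49.92 ≈ 0.2204.

λ̂_MAP = 0.2204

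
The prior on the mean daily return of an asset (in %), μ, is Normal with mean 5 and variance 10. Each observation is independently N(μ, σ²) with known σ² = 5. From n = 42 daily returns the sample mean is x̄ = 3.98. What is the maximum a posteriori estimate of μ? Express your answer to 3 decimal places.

μ̂_MAP = 3.992

n = 42, x̄ = 3.98.
For a Normal prior and Normal likelihood with known variance, the posterior is Normal; its mode equals its mean, the precision-weighted average.
Prior precision 1/σ₀² = 1/10 = 0.1; data precision n/σ² = 42/5 = 8.4.
μ̂ = (0.1·5 + 8.4·3.98) / (0.1 + 8.4) = 33.932/8.5 = 3.992.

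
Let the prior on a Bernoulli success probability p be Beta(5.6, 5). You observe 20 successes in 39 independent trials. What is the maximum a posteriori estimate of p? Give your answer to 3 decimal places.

p̂_MAP = 0.517

Prior: Beta(5.6, 5).
Data: 20 successes in 39 trials. The binomial likelihood contributes p^20(1−p)^19, so the posterior is Beta(5.6+20, 5+19) = Beta(25.6, 24).
For Beta(a, b) with a, b > 1 the mode is (a−1)/(a+b−2) = 24.6/47.6 ≈ 0.517.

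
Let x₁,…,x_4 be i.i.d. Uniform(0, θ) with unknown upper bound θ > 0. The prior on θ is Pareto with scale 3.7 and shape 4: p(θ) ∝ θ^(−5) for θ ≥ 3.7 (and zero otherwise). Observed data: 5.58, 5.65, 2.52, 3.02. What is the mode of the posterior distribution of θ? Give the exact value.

θ̂_MAP = 5.65

The Uniform(0, θ) likelihood is θ^(−n) for θ ≥ max(xᵢ), zero otherwise. Here max(xᵢ) = 5.65.
Posterior ∝ θ^(−5) · θ^(−4) = θ^(−9) on θ ≥ max(3.7, 5.65) = 5.65.
This density is strictly decreasing in θ, so the posterior mode lies at the lower boundary of the support.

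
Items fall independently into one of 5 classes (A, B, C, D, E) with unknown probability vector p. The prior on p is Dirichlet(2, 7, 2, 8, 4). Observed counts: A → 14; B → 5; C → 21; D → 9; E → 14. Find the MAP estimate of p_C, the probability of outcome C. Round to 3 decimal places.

MAP estimate of p_C = 0.272

The posterior is Dirichlet(αᵢ + nᵢ) = Dirichlet(16, 12, 23, 17, 18).
For a Dirichlet(a₁,…,a_K) with all aᵢ > 1, the mode has j-th component (aⱼ − 1)/(Σaᵢ − K).
Here Σaᵢ = 86 and K = 5, so p_C = (23 − 1)/(86 − 5) = 22/81 ≈ 0.272.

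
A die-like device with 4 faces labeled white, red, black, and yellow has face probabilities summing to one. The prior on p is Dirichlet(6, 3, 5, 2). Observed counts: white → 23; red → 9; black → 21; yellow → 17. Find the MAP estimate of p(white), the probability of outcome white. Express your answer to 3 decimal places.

MAP estimate of p(white) = 0.341

The posterior is Dirichlet(αᵢ + nᵢ) = Dirichlet(29, 12, 26, 19).
For a Dirichlet(a₁,…,a_K) with all aᵢ > 1, the mode has j-th component (aⱼ − 1)/(Σaᵢ − K).
Here Σaᵢ = 86 and K = 4, so p(white) = (29 − 1)/(86 − 4) = 28/82 ≈ 0.341.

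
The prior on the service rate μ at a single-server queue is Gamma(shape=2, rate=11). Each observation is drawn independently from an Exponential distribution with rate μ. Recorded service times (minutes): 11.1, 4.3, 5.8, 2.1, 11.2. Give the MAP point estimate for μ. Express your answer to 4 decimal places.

The Exponential(rate=μ) likelihood is ∝ μ^n e^(−μΣtᵢ). Here n = 5 and Σtᵢ = 11.1 + 4.3 + 5.8 + 2.1 + 11.2 = 34.5.
Posterior ∝ μe^(−11μ) · μ^5e^(−34.5μ) = μ^6e^(−45.5μ), i.e. Gamma(7, 45.5).
Mode = (a−1)/b = 6/45.5 ≈ 0.1319.

μ̂_MAP = 0.1319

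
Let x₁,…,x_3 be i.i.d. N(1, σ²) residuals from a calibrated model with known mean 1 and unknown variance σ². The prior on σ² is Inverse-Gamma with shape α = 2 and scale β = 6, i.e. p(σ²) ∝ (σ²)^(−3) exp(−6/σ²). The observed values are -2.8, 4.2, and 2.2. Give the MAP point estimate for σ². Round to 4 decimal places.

σ̂²_MAP = 4.2356

Sum of squared deviations about the known mean: SS = (-2.8−1)² + (4.2−1)² + (2.2−1)² = 26.12.
The Normal likelihood contributes (σ²)^(−n/2) exp(−SS/(2σ²)), so the posterior is Inverse-Gamma(α + n/2, β + SS/2) = Inverse-Gamma(3.5, 19.06).
The mode of Inverse-Gamma(a, b) is b/(a+1) = 19.06/4.5 ≈ 4.2356.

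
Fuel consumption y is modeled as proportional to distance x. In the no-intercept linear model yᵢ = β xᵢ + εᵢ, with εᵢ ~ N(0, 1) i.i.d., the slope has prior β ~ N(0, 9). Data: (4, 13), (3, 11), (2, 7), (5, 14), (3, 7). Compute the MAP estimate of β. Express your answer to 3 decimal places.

log p(β | y) = −Σ(yᵢ − βxᵢ)²/(2·1) − β²/(2·9) + const.
Setting the derivative to zero: Σxᵢ(yᵢ − βxᵢ)/1 − β/9 = 0, so β = Σxᵢyᵢ / (Σxᵢ² + σ²/τ²).
Σxᵢyᵢ = 4·13 + 3·11 + 2·7 + 5·14 + 3·7 = 190; Σxᵢ² = 63; σ²/τ² = 1/9.
β̂_MAP = 190 / (63 + 1/9) = 190/(568/9) = 855/284 ≈ 3.011.

β̂_MAP = 3.011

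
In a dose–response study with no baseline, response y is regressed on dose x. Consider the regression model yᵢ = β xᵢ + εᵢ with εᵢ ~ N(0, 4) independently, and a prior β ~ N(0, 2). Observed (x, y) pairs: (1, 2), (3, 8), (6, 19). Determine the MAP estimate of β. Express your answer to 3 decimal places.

log p(β | y) = −Σ(yᵢ − βxᵢ)²/(2·4) − β²/(2·2) + const.
Setting the derivative to zero: Σxᵢ(yᵢ − βxᵢ)/4 − β/2 = 0, so β = Σxᵢyᵢ / (Σxᵢ² + σ²/τ²).
Σxᵢyᵢ = 1·2 + 3·8 + 6·19 = 140; Σxᵢ² = 46; σ²/τ² = 2.
β̂_MAP = 140 / (46 + 2) = 140/48 ≈ 2.917.

β̂_MAP = 2.917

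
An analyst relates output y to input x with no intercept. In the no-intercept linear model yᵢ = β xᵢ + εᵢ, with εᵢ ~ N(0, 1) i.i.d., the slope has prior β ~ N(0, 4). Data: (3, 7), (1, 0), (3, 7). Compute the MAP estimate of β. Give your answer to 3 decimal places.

β̂_MAP = 2.182

log p(β | y) = −Σ(yᵢ − βxᵢ)²/(2·1) − β²/(2·4) + const.
Setting the derivative to zero: Σxᵢ(yᵢ − βxᵢ)/1 − β/4 = 0, so β = Σxᵢyᵢ / (Σxᵢ² + σ²/τ²).
Σxᵢyᵢ = 3·7 + 1·0 + 3·7 = 42; Σxᵢ² = 19; σ²/τ² = 0.25.
β̂_MAP = 42 / (19 + 0.25) = 42/19.25 ≈ 2.182.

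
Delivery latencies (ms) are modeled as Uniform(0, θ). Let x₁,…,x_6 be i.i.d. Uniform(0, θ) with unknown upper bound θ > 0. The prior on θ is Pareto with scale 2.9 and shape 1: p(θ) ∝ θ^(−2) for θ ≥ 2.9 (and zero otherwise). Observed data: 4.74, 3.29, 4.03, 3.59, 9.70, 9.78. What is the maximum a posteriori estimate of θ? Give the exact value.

The Uniform(0, θ) likelihood is θ^(−n) for θ ≥ max(xᵢ), zero otherwise. Here max(xᵢ) = 9.78.
Posterior ∝ θ^(−2) · θ^(−6) = θ^(−8) on θ ≥ max(2.9, 9.78) = 9.78.
This density is strictly decreasing in θ, so the posterior mode lies at the lower boundary of the support.

θ̂_MAP = 9.78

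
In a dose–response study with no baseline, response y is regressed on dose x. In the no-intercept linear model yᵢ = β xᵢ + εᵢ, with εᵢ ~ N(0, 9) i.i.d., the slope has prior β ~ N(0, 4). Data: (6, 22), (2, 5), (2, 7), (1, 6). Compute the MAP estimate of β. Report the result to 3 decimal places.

β̂_MAP = 3.429

log p(β | y) = −Σ(yᵢ − βxᵢ)²/(2·9) − β²/(2·4) + const.
Setting the derivative to zero: Σxᵢ(yᵢ − βxᵢ)/9 − β/4 = 0, so β = Σxᵢyᵢ / (Σxᵢ² + σ²/τ²).
Σxᵢyᵢ = 6·22 + 2·5 + 2·7 + 1·6 = 162; Σxᵢ² = 45; σ²/τ² = 2.25.
β̂_MAP = 162 / (45 + 2.25) = 162/47.25 ≈ 3.429.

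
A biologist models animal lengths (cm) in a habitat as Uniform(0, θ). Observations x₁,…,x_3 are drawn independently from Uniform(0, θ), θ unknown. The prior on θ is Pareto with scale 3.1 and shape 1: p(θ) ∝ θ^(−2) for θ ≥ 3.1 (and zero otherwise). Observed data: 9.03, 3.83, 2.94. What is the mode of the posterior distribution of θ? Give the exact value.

The Uniform(0, θ) likelihood is θ^(−n) for θ ≥ max(xᵢ), zero otherwise. Here max(xᵢ) = 9.03.
Posterior ∝ θ^(−2) · θ^(−3) = θ^(−5) on θ ≥ max(3.1, 9.03) = 9.03.
This density is strictly decreasing in θ, so the posterior mode lies at the lower boundary of the support.

θ̂_MAP = 9.03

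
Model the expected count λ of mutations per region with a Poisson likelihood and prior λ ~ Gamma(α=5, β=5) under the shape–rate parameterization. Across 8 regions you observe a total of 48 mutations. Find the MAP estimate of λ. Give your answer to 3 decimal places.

Σxᵢ = 48, n = 8.
Posterior ∝ λ^4e^(−5λ) · λ^48e^(−8λ) = λ^52e^(−13λ), i.e. Gamma(shape=53, rate=13).
The mode of a Gamma(a, b) with a ≥ 1 (shape–rate) is (a−1)/b = 52/13 ≈ 4.000.

λ̂_MAP = 4.000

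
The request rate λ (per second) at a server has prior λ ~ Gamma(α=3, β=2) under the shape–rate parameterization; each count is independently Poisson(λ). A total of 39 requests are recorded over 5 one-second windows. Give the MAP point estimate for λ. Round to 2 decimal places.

Σxᵢ = 39, n = 5.
Posterior ∝ λ^2e^(−2λ) · λ^39e^(−5λ) = λ^41e^(−7λ), i.e. Gamma(shape=42, rate=7).
The mode of a Gamma(a, b) with a ≥ 1 (shape–rate) is (a−1)/b = 41/7 ≈ 5.86.

λ̂_MAP = 5.86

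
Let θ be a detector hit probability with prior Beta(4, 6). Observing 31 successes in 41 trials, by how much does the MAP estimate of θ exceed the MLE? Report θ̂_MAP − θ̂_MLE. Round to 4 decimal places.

Posterior is Beta(35, 16); MAP = (35−1)/(51−2) = 34/49 ≈ 0.69388.
MLE ignores the prior: θ̂_MLE = k/n = 31/41 ≈ 0.75610.
Difference = 34/49 − 31/41 = -125/2009 ≈ -0.0622.

MAP − MLE = -0.0622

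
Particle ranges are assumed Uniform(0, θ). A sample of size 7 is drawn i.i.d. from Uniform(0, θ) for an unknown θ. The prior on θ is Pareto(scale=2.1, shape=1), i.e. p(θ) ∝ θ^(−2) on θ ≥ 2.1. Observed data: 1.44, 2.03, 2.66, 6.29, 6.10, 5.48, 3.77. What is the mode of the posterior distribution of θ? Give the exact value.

The Uniform(0, θ) likelihood is θ^(−n) for θ ≥ max(xᵢ), zero otherwise. Here max(xᵢ) = 6.29.
Posterior ∝ θ^(−2) · θ^(−7) = θ^(−9) on θ ≥ max(2.1, 6.29) = 6.29.
This density is strictly decreasing in θ, so the posterior mode lies at the lower boundary of the support.

θ̂_MAP = 6.29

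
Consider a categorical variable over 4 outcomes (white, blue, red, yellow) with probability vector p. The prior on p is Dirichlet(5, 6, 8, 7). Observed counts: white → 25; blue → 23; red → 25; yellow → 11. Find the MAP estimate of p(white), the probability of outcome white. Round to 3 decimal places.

The posterior is Dirichlet(αᵢ + nᵢ) = Dirichlet(30, 29, 33, 18).
For a Dirichlet(a₁,…,a_K) with all aᵢ > 1, the mode has j-th component (aⱼ − 1)/(Σaᵢ − K).
Here Σaᵢ = 110 and K = 4, so p(white) = (30 − 1)/(110 − 4) = 29/106 ≈ 0.274.

MAP estimate of p(white) = 0.274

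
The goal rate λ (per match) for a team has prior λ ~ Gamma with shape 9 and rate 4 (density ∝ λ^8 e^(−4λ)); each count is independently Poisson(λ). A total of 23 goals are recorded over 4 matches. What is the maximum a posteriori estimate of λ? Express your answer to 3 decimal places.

λ̂_MAP = 3.875

Σxᵢ = 23, n = 4.
Posterior ∝ λ^8e^(−4λ) · λ^23e^(−4λ) = λ^31e^(−8λ), i.e. Gamma(shape=32, rate=8).
The mode of a Gamma(a, b) with a ≥ 1 (shape–rate) is (a−1)/b = 31/8 ≈ 3.875.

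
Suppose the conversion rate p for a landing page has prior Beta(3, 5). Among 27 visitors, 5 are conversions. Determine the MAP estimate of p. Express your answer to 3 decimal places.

p̂_MAP = 0.212

Prior: Beta(3, 5).
Data: 5 successes in 27 trials. The binomial likelihood contributes p^5(1−p)^22, so the posterior is Beta(3+5, 5+22) = Beta(8, 27).
For Beta(a, b) with a, b > 1 the mode is (a−1)/(a+b−2) = 7/33 ≈ 0.212.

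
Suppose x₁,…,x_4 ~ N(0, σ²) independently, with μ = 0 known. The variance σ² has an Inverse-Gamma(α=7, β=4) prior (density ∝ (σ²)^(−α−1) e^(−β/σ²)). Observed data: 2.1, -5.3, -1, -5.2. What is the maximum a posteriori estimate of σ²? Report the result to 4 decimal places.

Sum of squared deviations about the known mean: SS = (2.1−0)² + (-5.3−0)² + (-1−0)² + (-5.2−0)² = 60.54.
The Normal likelihood contributes (σ²)^(−n/2) exp(−SS/(2σ²)), so the posterior is Inverse-Gamma(α + n/2, β + SS/2) = Inverse-Gamma(9, 34.27).
The mode of Inverse-Gamma(a, b) is b/(a+1) = 34.27/10 ≈ 3.4270.

σ̂²_MAP = 3.4270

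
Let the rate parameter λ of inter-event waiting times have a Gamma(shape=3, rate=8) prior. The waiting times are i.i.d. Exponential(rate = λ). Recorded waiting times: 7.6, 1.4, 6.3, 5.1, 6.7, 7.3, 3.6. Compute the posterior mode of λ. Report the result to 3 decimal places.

The Exponential(rate=λ) likelihood is ∝ λ^n e^(−λΣtᵢ). Here n = 7 and Σtᵢ = 7.6 + 1.4 + 6.3 + 5.1 + 6.7 + 7.3 + 3.6 = 38.
Posterior ∝ λ^2e^(−8λ) · λ^7e^(−38λ) = λ^9e^(−46λ), i.e. Gamma(10, 46).
Mode = (a−1)/b = 9/46 ≈ 0.196.

λ̂_MAP = 0.196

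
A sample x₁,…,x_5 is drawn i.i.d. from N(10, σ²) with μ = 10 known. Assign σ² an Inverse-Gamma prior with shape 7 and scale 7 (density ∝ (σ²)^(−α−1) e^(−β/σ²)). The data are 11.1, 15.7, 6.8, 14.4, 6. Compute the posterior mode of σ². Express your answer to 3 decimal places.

Sum of squared deviations about the known mean: SS = (11.1−10)² + (15.7−10)² + (6.8−10)² + (14.4−10)² + (6−10)² = 79.3.
The Normal likelihood contributes (σ²)^(−n/2) exp(−SS/(2σ²)), so the posterior is Inverse-Gamma(α + n/2, β + SS/2) = Inverse-Gamma(9.5, 46.65).
The mode of Inverse-Gamma(a, b) is b/(a+1) = 46.65/10.5 ≈ 4.443.

σ̂²_MAP = 4.443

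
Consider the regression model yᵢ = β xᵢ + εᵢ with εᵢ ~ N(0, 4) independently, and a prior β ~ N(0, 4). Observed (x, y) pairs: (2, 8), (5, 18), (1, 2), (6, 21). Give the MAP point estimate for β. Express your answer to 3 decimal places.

β̂_MAP = 3.493

log p(β | y) = −Σ(yᵢ − βxᵢ)²/(2·4) − β²/(2·4) + const.
Setting the derivative to zero: Σxᵢ(yᵢ − βxᵢ)/4 − β/4 = 0, so β = Σxᵢyᵢ / (Σxᵢ² + σ²/τ²).
Σxᵢyᵢ = 2·8 + 5·18 + 1·2 + 6·21 = 234; Σxᵢ² = 66; σ²/τ² = 1.
β̂_MAP = 234 / (66 + 1) = 234/67 ≈ 3.493.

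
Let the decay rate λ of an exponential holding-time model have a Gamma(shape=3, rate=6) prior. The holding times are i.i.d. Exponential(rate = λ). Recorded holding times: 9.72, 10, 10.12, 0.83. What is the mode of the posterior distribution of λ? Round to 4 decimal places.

λ̂_MAP = 0.1636

The Exponential(rate=λ) likelihood is ∝ λ^n e^(−λΣtᵢ). Here n = 4 and Σtᵢ = 9.72 + 10 + 10.12 + 0.83 = 30.67.
Posterior ∝ λ^2e^(−6λ) · λ^4e^(−30.67λ) = λ^6e^(−36.67λ), i.e. Gamma(7, 36.67).
Mode = (a−1)/b = 6/36.67 ≈ 0.1636.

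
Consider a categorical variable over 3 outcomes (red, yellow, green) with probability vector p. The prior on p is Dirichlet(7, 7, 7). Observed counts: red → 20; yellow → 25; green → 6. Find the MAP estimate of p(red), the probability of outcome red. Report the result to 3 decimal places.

MAP estimate of p(red) = 0.377

The posterior is Dirichlet(αᵢ + nᵢ) = Dirichlet(27, 32, 13).
For a Dirichlet(a₁,…,a_K) with all aᵢ > 1, the mode has j-th component (aⱼ − 1)/(Σaᵢ − K).
Here Σaᵢ = 72 and K = 3, so p(red) = (27 − 1)/(72 − 3) = 26/69 ≈ 0.377.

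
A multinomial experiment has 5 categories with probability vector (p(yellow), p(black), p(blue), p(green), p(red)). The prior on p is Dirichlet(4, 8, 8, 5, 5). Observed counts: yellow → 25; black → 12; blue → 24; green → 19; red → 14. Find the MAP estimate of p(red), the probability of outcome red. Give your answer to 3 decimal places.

MAP estimate of p(red) = 0.151

The posterior is Dirichlet(αᵢ + nᵢ) = Dirichlet(29, 20, 32, 24, 19).
For a Dirichlet(a₁,…,a_K) with all aᵢ > 1, the mode has j-th component (aⱼ − 1)/(Σaᵢ − K).
Here Σaᵢ = 124 and K = 5, so p(red) = (19 − 1)/(124 − 5) = 18/119 ≈ 0.151.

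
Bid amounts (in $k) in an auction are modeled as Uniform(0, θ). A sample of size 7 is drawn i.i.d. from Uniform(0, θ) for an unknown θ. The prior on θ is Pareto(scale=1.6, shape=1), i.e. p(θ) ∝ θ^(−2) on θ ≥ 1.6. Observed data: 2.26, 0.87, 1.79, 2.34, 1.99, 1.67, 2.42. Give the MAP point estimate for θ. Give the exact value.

The Uniform(0, θ) likelihood is θ^(−n) for θ ≥ max(xᵢ), zero otherwise. Here max(xᵢ) = 2.42.
Posterior ∝ θ^(−2) · θ^(−7) = θ^(−9) on θ ≥ max(1.6, 2.42) = 2.42.
This density is strictly decreasing in θ, so the posterior mode lies at the lower boundary of the support.

θ̂_MAP = 2.42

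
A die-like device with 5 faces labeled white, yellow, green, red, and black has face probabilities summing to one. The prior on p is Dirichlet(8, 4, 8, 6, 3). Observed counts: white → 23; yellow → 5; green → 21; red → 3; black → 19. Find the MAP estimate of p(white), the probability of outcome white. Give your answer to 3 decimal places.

The posterior is Dirichlet(αᵢ + nᵢ) = Dirichlet(31, 9, 29, 9, 22).
For a Dirichlet(a₁,…,a_K) with all aᵢ > 1, the mode has j-th component (aⱼ − 1)/(Σaᵢ − K).
Here Σaᵢ = 100 and K = 5, so p(white) = (31 − 1)/(100 − 5) = 30/95 ≈ 0.316.

MAP estimate of p(white) = 0.316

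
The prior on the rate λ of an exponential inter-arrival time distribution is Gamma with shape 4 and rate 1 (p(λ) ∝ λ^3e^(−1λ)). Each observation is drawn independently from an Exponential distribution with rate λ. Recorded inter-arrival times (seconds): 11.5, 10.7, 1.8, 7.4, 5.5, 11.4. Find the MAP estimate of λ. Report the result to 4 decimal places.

The Exponential(rate=λ) likelihood is ∝ λ^n e^(−λΣtᵢ). Here n = 6 and Σtᵢ = 11.5 + 10.7 + 1.8 + 7.4 + 5.5 + 11.4 = 48.3.
Posterior ∝ λ^3e^(−1λ) · λ^6e^(−48.3λ) = λ^9e^(−49.3λ), i.e. Gamma(10, 49.3).
Mode = (a−1)/b = 9/49.3 ≈ 0.1826.

λ̂_MAP = 0.1826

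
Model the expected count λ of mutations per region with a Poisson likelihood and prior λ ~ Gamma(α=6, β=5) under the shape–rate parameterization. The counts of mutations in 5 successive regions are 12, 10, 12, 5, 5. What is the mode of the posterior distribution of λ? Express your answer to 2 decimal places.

λ̂_MAP = 4.90

Σxᵢ = 12+10+12+5+5 = 44, with n = 5.
Posterior ∝ λ^5e^(−5λ) · λ^44e^(−5λ) = λ^49e^(−10λ), i.e. Gamma(shape=50, rate=10).
The mode of a Gamma(a, b) with a ≥ 1 (shape–rate) is (a−1)/b = 49/10 ≈ 4.90.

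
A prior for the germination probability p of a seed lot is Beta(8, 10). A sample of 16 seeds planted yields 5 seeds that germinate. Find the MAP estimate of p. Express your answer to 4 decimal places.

p̂_MAP = 0.3750

Prior: Beta(8, 10).
Data: 5 successes in 16 trials. The binomial likelihood contributes p^5(1−p)^11, so the posterior is Beta(8+5, 10+11) = Beta(13, 21).
For Beta(a, b) with a, b > 1 the mode is (a−1)/(a+b−2) = 12/32 ≈ 0.3750.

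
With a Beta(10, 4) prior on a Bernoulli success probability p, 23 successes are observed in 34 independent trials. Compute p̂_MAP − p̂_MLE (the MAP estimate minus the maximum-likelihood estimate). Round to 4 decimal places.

MAP − MLE = 0.0192

Posterior is Beta(33, 15); MAP = (33−1)/(48−2) = 32/46 ≈ 0.69565.
MLE ignores the prior: p̂_MLE = k/n = 23/34 ≈ 0.67647.
Difference = 32/46 − 23/34 = 15/782 ≈ 0.0192.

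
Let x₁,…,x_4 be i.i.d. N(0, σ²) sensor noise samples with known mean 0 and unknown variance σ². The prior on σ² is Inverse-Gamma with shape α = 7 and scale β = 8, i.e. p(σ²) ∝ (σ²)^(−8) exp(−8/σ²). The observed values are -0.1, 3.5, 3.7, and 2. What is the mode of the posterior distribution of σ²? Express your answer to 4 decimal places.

Sum of squared deviations about the known mean: SS = (-0.1−0)² + (3.5−0)² + (3.7−0)² + (2−0)² = 29.95.
The Normal likelihood contributes (σ²)^(−n/2) exp(−SS/(2σ²)), so the posterior is Inverse-Gamma(α + n/2, β + SS/2) = Inverse-Gamma(9, 22.975).
The mode of Inverse-Gamma(a, b) is b/(a+1) = 22.975/10 ≈ 2.2975.

σ̂²_MAP = 2.2975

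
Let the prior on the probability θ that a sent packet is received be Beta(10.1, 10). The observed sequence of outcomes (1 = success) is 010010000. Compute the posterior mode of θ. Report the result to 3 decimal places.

θ̂_MAP = 0.410

Prior: Beta(10.1, 10).
Data: 2 successes in 9 trials (from the sequence). The binomial likelihood contributes θ^2(1−θ)^7, so the posterior is Beta(10.1+2, 10+7) = Beta(12.1, 17).
For Beta(a, b) with a, b > 1 the mode is (a−1)/(a+b−2) = 11.1/27.1 ≈ 0.410.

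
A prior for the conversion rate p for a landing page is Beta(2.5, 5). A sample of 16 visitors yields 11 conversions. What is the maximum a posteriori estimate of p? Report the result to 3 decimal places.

Prior: Beta(2.5, 5).
Data: 11 successes in 16 trials. The binomial likelihood contributes p^11(1−p)^5, so the posterior is Beta(2.5+11, 5+5) = Beta(13.5, 10).
For Beta(a, b) with a, b > 1 the mode is (a−1)/(a+b−2) = 12.5/21.5 ≈ 0.581.

p̂_MAP = 0.581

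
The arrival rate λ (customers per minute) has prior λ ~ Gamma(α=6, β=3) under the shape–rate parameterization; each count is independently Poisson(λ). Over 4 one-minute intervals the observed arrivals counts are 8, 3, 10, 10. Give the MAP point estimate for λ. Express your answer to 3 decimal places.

Σxᵢ = 8+3+10+10 = 31, with n = 4.
Posterior ∝ λ^5e^(−3λ) · λ^31e^(−4λ) = λ^36e^(−7λ), i.e. Gamma(shape=37, rate=7).
The mode of a Gamma(a, b) with a ≥ 1 (shape–rate) is (a−1)/b = 36/7 ≈ 5.143.

λ̂_MAP = 5.143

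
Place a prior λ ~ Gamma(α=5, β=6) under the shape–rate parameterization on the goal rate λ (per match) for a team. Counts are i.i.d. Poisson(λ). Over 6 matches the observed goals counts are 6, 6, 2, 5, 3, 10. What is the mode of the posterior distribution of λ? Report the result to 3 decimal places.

λ̂_MAP = 3.000

Σxᵢ = 6+6+2+5+3+10 = 32, with n = 6.
Posterior ∝ λ^4e^(−6λ) · λ^32e^(−6λ) = λ^36e^(−12λ), i.e. Gamma(shape=37, rate=12).
The mode of a Gamma(a, b) with a ≥ 1 (shape–rate) is (a−1)/b = 36/12 ≈ 3.000.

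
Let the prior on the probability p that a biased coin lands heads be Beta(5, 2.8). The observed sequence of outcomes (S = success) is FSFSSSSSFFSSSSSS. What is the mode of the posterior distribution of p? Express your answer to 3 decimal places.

Prior: Beta(5, 2.8).
Data: 12 successes in 16 trials (from the sequence). The binomial likelihood contributes p^12(1−p)^4, so the posterior is Beta(5+12, 2.8+4) = Beta(17, 6.8).
For Beta(a, b) with a, b > 1 the mode is (a−1)/(a+b−2) = 16/21.8 ≈ 0.734.

p̂_MAP = 0.734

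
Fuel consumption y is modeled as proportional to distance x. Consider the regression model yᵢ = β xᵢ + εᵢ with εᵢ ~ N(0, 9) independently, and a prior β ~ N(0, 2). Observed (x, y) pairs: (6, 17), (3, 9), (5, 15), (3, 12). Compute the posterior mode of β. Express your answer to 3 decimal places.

log p(β | y) = −Σ(yᵢ − βxᵢ)²/(2·9) − β²/(2·2) + const.
Setting the derivative to zero: Σxᵢ(yᵢ − βxᵢ)/9 − β/2 = 0, so β = Σxᵢyᵢ / (Σxᵢ² + σ²/τ²).
Σxᵢyᵢ = 6·17 + 3·9 + 5·15 + 3·12 = 240; Σxᵢ² = 79; σ²/τ² = 4.5.
β̂_MAP = 240 / (79 + 4.5) = 240/83.5 ≈ 2.874.

β̂_MAP = 2.874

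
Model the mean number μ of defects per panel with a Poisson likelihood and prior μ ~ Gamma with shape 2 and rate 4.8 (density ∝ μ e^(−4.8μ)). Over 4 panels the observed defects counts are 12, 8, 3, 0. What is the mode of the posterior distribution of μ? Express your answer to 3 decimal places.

Σxᵢ = 12+8+3+0 = 23, with n = 4.
Posterior ∝ μe^(−4.8μ) · μ^23e^(−4μ) = μ^24e^(−8.8μ), i.e. Gamma(shape=25, rate=8.8).
The mode of a Gamma(a, b) with a ≥ 1 (shape–rate) is (a−1)/b = 24/8.8 ≈ 2.727.

μ̂_MAP = 2.727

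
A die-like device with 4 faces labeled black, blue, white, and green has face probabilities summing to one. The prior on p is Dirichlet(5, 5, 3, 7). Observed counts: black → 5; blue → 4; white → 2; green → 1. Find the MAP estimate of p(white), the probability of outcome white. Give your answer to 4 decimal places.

The posterior is Dirichlet(αᵢ + nᵢ) = Dirichlet(10, 9, 5, 8).
For a Dirichlet(a₁,…,a_K) with all aᵢ > 1, the mode has j-th component (aⱼ − 1)/(Σaᵢ − K).
Here Σaᵢ = 32 and K = 4, so p(white) = (5 − 1)/(32 − 4) = 4/28 ≈ 0.1429.

MAP estimate of p(white) = 0.1429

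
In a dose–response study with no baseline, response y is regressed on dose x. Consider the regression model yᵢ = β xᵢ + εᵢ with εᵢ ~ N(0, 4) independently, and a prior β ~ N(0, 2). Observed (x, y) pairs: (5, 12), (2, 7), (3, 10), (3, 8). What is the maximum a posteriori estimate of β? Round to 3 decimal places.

log p(β | y) = −Σ(yᵢ − βxᵢ)²/(2·4) − β²/(2·2) + const.
Setting the derivative to zero: Σxᵢ(yᵢ − βxᵢ)/4 − β/2 = 0, so β = Σxᵢyᵢ / (Σxᵢ² + σ²/τ²).
Σxᵢyᵢ = 5·12 + 2·7 + 3·10 + 3·8 = 128; Σxᵢ² = 47; σ²/τ² = 2.
β̂_MAP = 128 / (47 + 2) = 128/49 ≈ 2.612.

β̂_MAP = 2.612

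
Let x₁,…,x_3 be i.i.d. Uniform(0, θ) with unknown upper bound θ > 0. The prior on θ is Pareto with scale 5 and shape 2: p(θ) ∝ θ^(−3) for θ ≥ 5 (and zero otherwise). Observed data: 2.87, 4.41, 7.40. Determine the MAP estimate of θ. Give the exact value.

The Uniform(0, θ) likelihood is θ^(−n) for θ ≥ max(xᵢ), zero otherwise. Here max(xᵢ) = 7.40.
Posterior ∝ θ^(−3) · θ^(−3) = θ^(−6) on θ ≥ max(5, 7.40) = 7.40.
This density is strictly decreasing in θ, so the posterior mode lies at the lower boundary of the support.

θ̂_MAP = 7.40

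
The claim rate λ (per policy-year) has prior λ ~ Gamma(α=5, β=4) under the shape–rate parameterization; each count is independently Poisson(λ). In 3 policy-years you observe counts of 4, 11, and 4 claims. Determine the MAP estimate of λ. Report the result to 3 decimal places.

Σxᵢ = 4+11+4 = 19, with n = 3.
Posterior ∝ λ^4e^(−4λ) · λ^19e^(−3λ) = λ^23e^(−7λ), i.e. Gamma(shape=24, rate=7).
The mode of a Gamma(a, b) with a ≥ 1 (shape–rate) is (a−1)/b = 23/7 ≈ 3.286.

λ̂_MAP = 3.286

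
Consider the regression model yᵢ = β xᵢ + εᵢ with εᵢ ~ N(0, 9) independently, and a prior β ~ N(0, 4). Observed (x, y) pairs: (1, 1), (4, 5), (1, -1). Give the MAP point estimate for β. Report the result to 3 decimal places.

β̂_MAP = 0.988

log p(β | y) = −Σ(yᵢ − βxᵢ)²/(2·9) − β²/(2·4) + const.
Setting the derivative to zero: Σxᵢ(yᵢ − βxᵢ)/9 − β/4 = 0, so β = Σxᵢyᵢ / (Σxᵢ² + σ²/τ²).
Σxᵢyᵢ = 1·1 + 4·5 + 1·(-1) = 20; Σxᵢ² = 18; σ²/τ² = 2.25.
β̂_MAP = 20 / (18 + 2.25) = 20/20.25 ≈ 0.988.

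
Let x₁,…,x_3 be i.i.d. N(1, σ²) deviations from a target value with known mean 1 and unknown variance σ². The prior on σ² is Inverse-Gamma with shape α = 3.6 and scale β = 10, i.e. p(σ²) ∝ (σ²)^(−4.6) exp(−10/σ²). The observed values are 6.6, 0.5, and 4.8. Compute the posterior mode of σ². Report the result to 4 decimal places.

Sum of squared deviations about the known mean: SS = (6.6−1)² + (0.5−1)² + (4.8−1)² = 46.05.
The Normal likelihood contributes (σ²)^(−n/2) exp(−SS/(2σ²)), so the posterior is Inverse-Gamma(α + n/2, β + SS/2) = Inverse-Gamma(5.1, 33.025).
The mode of Inverse-Gamma(a, b) is b/(a+1) = 33.025/6.1 ≈ 5.4139.

σ̂²_MAP = 5.4139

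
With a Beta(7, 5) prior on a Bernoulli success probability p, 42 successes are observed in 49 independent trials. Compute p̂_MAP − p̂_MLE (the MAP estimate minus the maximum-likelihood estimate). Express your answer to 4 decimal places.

MAP − MLE = -0.0436

Posterior is Beta(49, 12); MAP = (49−1)/(61−2) = 48/59 ≈ 0.81356.
MLE ignores the prior: p̂_MLE = k/n = 42/49 ≈ 0.85714.
Difference = 48/59 − 42/49 = -18/413 ≈ -0.0436.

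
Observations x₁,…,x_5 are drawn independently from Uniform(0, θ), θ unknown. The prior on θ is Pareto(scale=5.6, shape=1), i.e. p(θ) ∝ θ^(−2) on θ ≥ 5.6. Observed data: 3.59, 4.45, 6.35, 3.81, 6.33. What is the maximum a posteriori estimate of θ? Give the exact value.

The Uniform(0, θ) likelihood is θ^(−n) for θ ≥ max(xᵢ), zero otherwise. Here max(xᵢ) = 6.35.
Posterior ∝ θ^(−2) · θ^(−5) = θ^(−7) on θ ≥ max(5.6, 6.35) = 6.35.
This density is strictly decreasing in θ, so the posterior mode lies at the lower boundary of the support.

θ̂_MAP = 6.35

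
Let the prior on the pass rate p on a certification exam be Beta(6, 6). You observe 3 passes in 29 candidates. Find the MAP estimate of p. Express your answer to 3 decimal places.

p̂_MAP = 0.205

Prior: Beta(6, 6).
Data: 3 successes in 29 trials. The binomial likelihood contributes p^3(1−p)^26, so the posterior is Beta(6+3, 6+26) = Beta(9, 32).
For Beta(a, b) with a, b > 1 the mode is (a−1)/(a+b−2) = 8/39 ≈ 0.205.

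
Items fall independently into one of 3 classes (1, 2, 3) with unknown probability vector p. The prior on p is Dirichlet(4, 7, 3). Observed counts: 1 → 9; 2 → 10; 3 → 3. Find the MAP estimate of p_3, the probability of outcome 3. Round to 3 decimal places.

The posterior is Dirichlet(αᵢ + nᵢ) = Dirichlet(13, 17, 6).
For a Dirichlet(a₁,…,a_K) with all aᵢ > 1, the mode has j-th component (aⱼ − 1)/(Σaᵢ − K).
Here Σaᵢ = 36 and K = 3, so p_3 = (6 − 1)/(36 − 3) = 5/33 ≈ 0.152.

MAP estimate: 0.152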